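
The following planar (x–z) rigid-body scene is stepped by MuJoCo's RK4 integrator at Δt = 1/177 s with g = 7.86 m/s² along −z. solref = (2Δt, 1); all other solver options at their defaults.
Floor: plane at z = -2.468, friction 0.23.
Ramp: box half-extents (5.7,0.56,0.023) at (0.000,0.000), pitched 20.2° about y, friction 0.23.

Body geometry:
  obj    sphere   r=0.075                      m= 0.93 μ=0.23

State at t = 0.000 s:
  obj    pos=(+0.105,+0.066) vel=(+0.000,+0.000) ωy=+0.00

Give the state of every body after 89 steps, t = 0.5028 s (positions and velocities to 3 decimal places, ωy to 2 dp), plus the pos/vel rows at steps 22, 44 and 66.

State at t = 0.5028 s:
  obj    pos=(+0.335,-0.019) vel=(+0.915,-0.337) ωy=+12.99

Key-timestep trajectory:
   step    t(s)  obj.x    obj.z    obj.vx   obj.vz 
     22  0.1243   +0.119  +0.061  +0.226  -0.083
     44  0.2486   +0.161  +0.045  +0.452  -0.166
     66  0.3729   +0.231  +0.019  +0.679  -0.250


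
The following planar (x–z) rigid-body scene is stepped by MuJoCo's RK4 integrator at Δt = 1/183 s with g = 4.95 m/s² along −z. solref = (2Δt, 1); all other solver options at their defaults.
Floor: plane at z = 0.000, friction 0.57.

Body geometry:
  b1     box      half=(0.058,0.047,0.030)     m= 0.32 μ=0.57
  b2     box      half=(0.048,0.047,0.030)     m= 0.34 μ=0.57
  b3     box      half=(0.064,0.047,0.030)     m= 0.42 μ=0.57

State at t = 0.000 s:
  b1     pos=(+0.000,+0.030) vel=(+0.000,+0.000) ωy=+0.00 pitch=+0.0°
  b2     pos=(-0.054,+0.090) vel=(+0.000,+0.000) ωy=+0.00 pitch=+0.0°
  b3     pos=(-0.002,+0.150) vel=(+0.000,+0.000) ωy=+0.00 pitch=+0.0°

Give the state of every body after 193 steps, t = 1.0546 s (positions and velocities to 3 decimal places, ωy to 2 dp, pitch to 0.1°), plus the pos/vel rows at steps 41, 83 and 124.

State at t = 1.0546 s:
  b1     pos=(+0.000,+0.030) vel=(+0.000,+0.000) ωy=+0.00 pitch=+0.0°
  b2     pos=(-0.054,+0.090) vel=(+0.000,+0.000) ωy=+0.00 pitch=+0.0°
  b3     pos=(+0.145,+0.030) vel=(+0.000,+0.000) ωy=+0.00 pitch=+180.0°

Key-timestep trajectory:
   step    t(s)  b1.x    b1.z    b1.vx   b1.vz   b2.x    b2.z    b2.vx   b2.vz   b3.x    b3.z    b3.vx   b3.vz 
     41  0.2240   +0.000  +0.030  +0.000  +0.000   -0.054  +0.090  +0.000  +0.000   +0.005  +0.148  +0.075  -0.029
     83  0.4536   +0.000  +0.030  +0.000  +0.000   -0.054  +0.090  +0.000  +0.000   +0.038  +0.130  +0.205  -0.022
    124  0.6776   +0.000  +0.030  +0.000  +0.000   -0.054  +0.090  +0.000  +0.000   +0.098  +0.110  +0.332  -0.261


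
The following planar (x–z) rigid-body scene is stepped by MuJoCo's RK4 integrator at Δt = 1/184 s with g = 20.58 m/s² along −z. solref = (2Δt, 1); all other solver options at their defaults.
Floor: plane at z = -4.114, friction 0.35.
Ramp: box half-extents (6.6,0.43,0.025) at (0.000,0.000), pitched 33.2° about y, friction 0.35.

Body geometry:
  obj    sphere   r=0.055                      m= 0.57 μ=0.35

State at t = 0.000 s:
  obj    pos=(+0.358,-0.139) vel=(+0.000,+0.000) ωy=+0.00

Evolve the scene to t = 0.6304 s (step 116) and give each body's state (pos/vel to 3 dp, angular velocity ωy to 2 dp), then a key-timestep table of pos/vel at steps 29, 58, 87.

State at t = 0.6304 s:
  obj    pos=(+1.697,-1.015) vel=(+4.246,-2.779) ωy=+92.24

Key-timestep trajectory:
   step    t(s)  obj.x    obj.z    obj.vx   obj.vz 
     29  0.1576   +0.442  -0.194  +1.062  -0.695
     58  0.3152   +0.693  -0.358  +2.123  -1.389
     87  0.4728   +1.111  -0.632  +3.185  -2.084


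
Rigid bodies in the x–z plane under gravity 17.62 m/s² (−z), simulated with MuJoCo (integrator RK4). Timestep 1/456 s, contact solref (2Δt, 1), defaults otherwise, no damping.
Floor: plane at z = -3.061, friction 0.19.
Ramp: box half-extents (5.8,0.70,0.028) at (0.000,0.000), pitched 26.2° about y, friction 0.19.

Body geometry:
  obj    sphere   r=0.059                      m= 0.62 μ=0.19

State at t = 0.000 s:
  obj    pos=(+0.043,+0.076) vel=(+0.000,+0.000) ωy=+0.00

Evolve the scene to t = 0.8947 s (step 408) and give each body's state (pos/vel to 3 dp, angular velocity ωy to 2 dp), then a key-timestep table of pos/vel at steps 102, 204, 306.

State at t = 0.8947 s:
  obj    pos=(+2.039,-0.906) vel=(+4.461,-2.195) ωy=+84.26

Key-timestep trajectory:
   step    t(s)  obj.x    obj.z    obj.vx   obj.vz 
    102  0.2237   +0.168  +0.014  +1.115  -0.549
    204  0.4474   +0.542  -0.170  +2.231  -1.098
    306  0.6711   +1.166  -0.477  +3.346  -1.646


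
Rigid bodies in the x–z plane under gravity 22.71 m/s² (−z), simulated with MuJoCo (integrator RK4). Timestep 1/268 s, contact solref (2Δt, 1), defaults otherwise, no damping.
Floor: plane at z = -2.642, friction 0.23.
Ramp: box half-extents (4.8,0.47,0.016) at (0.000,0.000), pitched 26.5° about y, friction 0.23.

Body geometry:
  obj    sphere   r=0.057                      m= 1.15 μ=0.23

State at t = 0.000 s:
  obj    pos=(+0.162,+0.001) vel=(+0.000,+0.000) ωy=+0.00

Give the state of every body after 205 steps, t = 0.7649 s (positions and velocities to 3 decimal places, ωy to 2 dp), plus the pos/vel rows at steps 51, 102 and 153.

State at t = 0.7649 s:
  obj    pos=(+2.057,-0.944) vel=(+4.955,-2.471) ωy=+97.11

Key-timestep trajectory:
   step    t(s)  obj.x    obj.z    obj.vx   obj.vz 
     51  0.1903   +0.279  -0.058  +1.233  -0.615
    102  0.3806   +0.631  -0.233  +2.466  -1.229
    153  0.5709   +1.218  -0.526  +3.698  -1.844


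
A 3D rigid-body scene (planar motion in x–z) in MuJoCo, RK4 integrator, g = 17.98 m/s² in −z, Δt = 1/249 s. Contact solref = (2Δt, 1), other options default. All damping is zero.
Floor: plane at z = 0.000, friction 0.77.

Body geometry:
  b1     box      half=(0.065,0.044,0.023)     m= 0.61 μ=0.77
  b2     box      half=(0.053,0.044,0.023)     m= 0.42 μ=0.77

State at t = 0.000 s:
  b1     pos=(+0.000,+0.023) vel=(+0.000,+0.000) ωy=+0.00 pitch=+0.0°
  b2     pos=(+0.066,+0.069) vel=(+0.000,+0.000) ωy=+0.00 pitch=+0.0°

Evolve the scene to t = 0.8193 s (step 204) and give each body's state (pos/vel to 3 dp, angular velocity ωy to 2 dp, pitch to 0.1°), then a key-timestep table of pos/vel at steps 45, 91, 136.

State at t = 0.8193 s:
  b1     pos=(+0.000,+0.023) vel=(+0.000,+0.000) ωy=+0.00 pitch=+0.0°
  b2     pos=(+0.195,+0.023) vel=(+0.000,+0.000) ωy=+0.00 pitch=+180.0°

Key-timestep trajectory:
   step    t(s)  b1.x    b1.z    b1.vx   b1.vz   b2.x    b2.z    b2.vx   b2.vz 
     45  0.1807   +0.000  +0.023  +0.000  +0.000   +0.074  +0.067  +0.133  -0.054
     91  0.3655   +0.000  +0.023  +0.000  +0.000   +0.125  +0.056  +0.235  +0.086
    136  0.5462   +0.000  +0.023  +0.000  +0.000   +0.152  +0.056  +0.215  -0.045


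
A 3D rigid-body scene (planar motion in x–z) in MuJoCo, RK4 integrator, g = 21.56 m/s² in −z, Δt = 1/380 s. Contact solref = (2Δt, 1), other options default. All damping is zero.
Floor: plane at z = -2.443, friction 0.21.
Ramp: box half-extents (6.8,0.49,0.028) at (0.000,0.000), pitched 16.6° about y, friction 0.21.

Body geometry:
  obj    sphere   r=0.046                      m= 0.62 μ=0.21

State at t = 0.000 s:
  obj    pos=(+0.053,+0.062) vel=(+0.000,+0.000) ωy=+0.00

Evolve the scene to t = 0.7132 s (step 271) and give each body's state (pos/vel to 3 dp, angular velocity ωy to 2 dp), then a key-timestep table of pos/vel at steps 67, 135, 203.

State at t = 0.7132 s:
  obj    pos=(+1.125,-0.258) vel=(+3.007,-0.896) ωy=+68.20

Key-timestep trajectory:
   step    t(s)  obj.x    obj.z    obj.vx   obj.vz 
     67  0.1763   +0.118  +0.042  +0.743  -0.222
    135  0.3553   +0.319  -0.018  +1.498  -0.447
    203  0.5342   +0.655  -0.118  +2.252  -0.671


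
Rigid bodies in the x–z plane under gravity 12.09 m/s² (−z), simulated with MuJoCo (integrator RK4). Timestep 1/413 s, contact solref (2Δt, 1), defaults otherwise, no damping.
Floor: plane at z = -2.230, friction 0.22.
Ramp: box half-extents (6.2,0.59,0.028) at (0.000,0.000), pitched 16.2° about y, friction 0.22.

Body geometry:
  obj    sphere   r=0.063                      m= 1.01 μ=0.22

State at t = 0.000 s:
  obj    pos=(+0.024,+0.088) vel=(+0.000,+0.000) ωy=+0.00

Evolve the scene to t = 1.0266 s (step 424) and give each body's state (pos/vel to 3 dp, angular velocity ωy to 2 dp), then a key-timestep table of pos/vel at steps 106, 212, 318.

State at t = 1.0266 s:
  obj    pos=(+1.243,-0.266) vel=(+2.375,-0.690) ωy=+39.26

Key-timestep trajectory:
   step    t(s)  obj.x    obj.z    obj.vx   obj.vz 
    106  0.2567   +0.100  +0.066  +0.594  -0.173
    212  0.5133   +0.329  -0.001  +1.188  -0.345
    318  0.7700   +0.710  -0.111  +1.781  -0.518


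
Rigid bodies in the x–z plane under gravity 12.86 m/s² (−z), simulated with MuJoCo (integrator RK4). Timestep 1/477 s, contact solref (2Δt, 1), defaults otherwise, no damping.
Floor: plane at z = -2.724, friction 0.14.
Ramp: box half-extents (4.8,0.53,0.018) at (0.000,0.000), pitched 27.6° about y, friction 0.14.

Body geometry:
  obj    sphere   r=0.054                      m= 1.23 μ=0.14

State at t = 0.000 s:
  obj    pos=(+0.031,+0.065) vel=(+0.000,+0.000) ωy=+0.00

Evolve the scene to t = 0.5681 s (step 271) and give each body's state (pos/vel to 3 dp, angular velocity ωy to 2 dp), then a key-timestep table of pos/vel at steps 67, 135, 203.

State at t = 0.5681 s:
  obj    pos=(+0.655,-0.261) vel=(+2.195,-1.154) ωy=+41.92

Key-timestep trajectory:
   step    t(s)  obj.x    obj.z    obj.vx   obj.vz 
     67  0.1405   +0.069  +0.045  +0.541  -0.291
    135  0.2830   +0.186  -0.016  +1.094  -0.574
    203  0.4256   +0.381  -0.118  +1.651  -0.846


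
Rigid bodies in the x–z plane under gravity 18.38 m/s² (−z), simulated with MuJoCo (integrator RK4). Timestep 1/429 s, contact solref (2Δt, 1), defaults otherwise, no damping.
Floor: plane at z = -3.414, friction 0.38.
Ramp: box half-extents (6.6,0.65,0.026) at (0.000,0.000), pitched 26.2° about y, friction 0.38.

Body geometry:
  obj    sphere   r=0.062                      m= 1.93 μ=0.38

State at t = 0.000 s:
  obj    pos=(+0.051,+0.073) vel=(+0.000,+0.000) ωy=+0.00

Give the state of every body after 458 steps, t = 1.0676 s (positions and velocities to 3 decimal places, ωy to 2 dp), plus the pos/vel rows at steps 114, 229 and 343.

State at t = 1.0676 s:
  obj    pos=(+3.015,-1.385) vel=(+5.552,-2.732) ωy=+99.80

Key-timestep trajectory:
   step    t(s)  obj.x    obj.z    obj.vx   obj.vz 
    114  0.2657   +0.235  -0.017  +1.382  -0.680
    229  0.5338   +0.792  -0.292  +2.776  -1.366
    343  0.7995   +1.713  -0.745  +4.158  -2.046


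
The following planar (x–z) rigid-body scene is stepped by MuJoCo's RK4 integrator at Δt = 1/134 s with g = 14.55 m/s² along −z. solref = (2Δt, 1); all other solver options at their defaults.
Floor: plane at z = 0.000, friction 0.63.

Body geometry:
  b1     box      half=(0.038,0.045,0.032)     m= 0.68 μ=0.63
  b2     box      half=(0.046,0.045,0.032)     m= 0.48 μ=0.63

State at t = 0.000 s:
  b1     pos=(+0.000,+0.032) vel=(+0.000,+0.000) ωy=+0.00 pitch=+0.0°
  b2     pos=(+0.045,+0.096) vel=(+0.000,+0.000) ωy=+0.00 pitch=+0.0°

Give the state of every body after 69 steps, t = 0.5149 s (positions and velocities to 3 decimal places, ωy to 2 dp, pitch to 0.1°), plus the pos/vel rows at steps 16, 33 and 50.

State at t = 0.5149 s:
  b1     pos=(+0.000,+0.032) vel=(+0.000,+0.000) ωy=+0.00 pitch=+0.0°
  b2     pos=(+0.087,+0.046) vel=(+0.000,+0.001) ωy=+0.00 pitch=+90.0°

Key-timestep trajectory:
   step    t(s)  b1.x    b1.z    b1.vx   b1.vz   b2.x    b2.z    b2.vx   b2.vz 
     16  0.1194   +0.000  +0.032  +0.000  +0.000   +0.058  +0.090  +0.239  -0.187
     33  0.2463   +0.000  +0.032  +0.000  +0.000   +0.094  +0.048  +0.101  +0.131
     50  0.3731   +0.000  +0.032  +0.000  +0.000   +0.084  +0.046  +0.024  +0.046


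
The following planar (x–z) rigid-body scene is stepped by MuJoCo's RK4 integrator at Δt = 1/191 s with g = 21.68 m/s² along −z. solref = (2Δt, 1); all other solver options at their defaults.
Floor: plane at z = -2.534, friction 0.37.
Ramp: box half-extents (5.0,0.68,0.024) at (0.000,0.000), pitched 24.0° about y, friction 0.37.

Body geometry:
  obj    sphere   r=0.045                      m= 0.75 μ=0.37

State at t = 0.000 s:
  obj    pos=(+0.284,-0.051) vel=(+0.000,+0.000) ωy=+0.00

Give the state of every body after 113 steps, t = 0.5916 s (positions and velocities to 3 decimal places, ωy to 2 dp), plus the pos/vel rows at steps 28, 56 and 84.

State at t = 0.5916 s:
  obj    pos=(+1.291,-0.499) vel=(+3.404,-1.516) ωy=+82.79

Key-timestep trajectory:
   step    t(s)  obj.x    obj.z    obj.vx   obj.vz 
     28  0.1466   +0.346  -0.078  +0.844  -0.376
     56  0.2932   +0.531  -0.161  +1.687  -0.751
     84  0.4398   +0.841  -0.299  +2.531  -1.127


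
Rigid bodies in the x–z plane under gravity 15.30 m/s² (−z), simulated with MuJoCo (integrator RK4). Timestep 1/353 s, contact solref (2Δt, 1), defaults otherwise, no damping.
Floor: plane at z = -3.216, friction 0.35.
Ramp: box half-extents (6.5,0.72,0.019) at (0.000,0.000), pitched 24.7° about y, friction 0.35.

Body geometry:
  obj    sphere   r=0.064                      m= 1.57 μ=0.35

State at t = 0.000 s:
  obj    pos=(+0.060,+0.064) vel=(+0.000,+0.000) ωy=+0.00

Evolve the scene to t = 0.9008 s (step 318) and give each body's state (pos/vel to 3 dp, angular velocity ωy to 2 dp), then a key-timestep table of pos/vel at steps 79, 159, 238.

State at t = 0.9008 s:
  obj    pos=(+1.744,-0.711) vel=(+3.738,-1.719) ωy=+64.27

Key-timestep trajectory:
   step    t(s)  obj.x    obj.z    obj.vx   obj.vz 
     79  0.2238   +0.164  +0.016  +0.929  -0.427
    159  0.4504   +0.481  -0.130  +1.869  -0.860
    238  0.6742   +1.003  -0.370  +2.797  -1.287


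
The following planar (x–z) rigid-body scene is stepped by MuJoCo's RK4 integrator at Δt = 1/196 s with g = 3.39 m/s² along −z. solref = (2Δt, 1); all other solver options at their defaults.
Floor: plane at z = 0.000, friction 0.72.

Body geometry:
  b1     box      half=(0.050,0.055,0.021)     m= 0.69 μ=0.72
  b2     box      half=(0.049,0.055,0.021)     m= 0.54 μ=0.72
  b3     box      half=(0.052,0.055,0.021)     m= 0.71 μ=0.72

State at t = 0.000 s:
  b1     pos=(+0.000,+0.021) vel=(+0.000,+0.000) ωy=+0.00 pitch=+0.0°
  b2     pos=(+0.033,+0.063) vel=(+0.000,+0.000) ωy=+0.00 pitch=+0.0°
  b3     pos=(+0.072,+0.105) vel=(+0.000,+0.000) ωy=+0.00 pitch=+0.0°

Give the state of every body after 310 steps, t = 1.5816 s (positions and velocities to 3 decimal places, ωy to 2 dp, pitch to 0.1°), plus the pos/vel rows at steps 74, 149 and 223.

State at t = 1.5816 s:
  b1     pos=(+0.000,+0.021) vel=(+0.000,+0.000) ωy=+0.00 pitch=+0.0°
  b2     pos=(+0.081,+0.049) vel=(+0.000,+0.000) ωy=+0.00 pitch=+90.0°
  b3     pos=(+0.225,+0.021) vel=(+0.000,+0.000) ωy=+0.00 pitch=+180.0°

Key-timestep trajectory:
   step    t(s)  b1.x    b1.z    b1.vx   b1.vz   b2.x    b2.z    b2.vx   b2.vz   b3.x    b3.z    b3.vx   b3.vz 
     74  0.3776   +0.000  +0.021  +0.000  +0.000   +0.045  +0.069  +0.099  +0.015   +0.100  +0.087  +0.170  -0.188
    149  0.7602   +0.000  +0.021  +0.000  +0.000   +0.088  +0.052  +0.008  +0.002   +0.161  +0.055  +0.126  +0.023
    223  1.1378   +0.000  +0.021  +0.000  +0.000   +0.082  +0.049  +0.023  +0.014   +0.217  +0.033  +0.221  -0.286


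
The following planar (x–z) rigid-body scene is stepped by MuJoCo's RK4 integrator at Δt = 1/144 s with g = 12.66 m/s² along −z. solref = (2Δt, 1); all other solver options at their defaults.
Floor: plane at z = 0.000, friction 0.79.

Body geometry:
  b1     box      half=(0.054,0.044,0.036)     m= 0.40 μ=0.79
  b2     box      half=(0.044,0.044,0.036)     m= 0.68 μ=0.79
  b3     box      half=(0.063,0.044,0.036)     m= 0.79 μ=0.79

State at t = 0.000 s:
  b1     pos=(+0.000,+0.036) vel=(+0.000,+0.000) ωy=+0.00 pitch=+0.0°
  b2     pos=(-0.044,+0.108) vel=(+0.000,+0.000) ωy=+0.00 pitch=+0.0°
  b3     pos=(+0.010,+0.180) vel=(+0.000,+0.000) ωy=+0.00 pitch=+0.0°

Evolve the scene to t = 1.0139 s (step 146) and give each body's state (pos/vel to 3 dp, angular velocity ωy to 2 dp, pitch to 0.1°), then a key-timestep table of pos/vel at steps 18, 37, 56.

State at t = 1.0139 s:
  b1     pos=(+0.000,+0.036) vel=(+0.000,+0.000) ωy=+0.00 pitch=+0.0°
  b2     pos=(-0.045,+0.108) vel=(+0.000,+0.000) ωy=+0.00 pitch=-0.2°
  b3     pos=(+0.152,+0.036) vel=(+0.000,+0.000) ωy=+0.00 pitch=+180.0°

Key-timestep trajectory:
   step    t(s)  b1.x    b1.z    b1.vx   b1.vz   b2.x    b2.z    b2.vx   b2.vz   b3.x    b3.z    b3.vx   b3.vz 
     18  0.1250   +0.000  +0.036  -0.001  +0.000   -0.044  +0.108  -0.002  +0.001   +0.022  +0.173  +0.213  -0.160
     37  0.2569   +0.000  +0.036  -0.001  +0.000   -0.045  +0.108  +0.000  +0.001   +0.069  +0.134  +0.563  -0.171
     56  0.3889   +0.000  +0.036  +0.000  +0.000   -0.045  +0.108  +0.000  +0.000   +0.149  +0.035  +0.790  -1.208


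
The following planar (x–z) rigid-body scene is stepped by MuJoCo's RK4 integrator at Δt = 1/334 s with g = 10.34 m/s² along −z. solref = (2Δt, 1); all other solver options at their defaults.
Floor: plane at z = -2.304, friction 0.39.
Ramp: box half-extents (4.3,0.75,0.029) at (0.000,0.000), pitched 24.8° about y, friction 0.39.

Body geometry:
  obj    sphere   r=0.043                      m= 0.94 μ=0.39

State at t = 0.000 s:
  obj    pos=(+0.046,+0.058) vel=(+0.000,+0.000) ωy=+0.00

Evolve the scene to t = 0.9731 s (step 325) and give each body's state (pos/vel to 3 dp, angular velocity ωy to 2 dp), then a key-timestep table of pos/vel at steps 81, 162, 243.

State at t = 0.9731 s:
  obj    pos=(+1.377,-0.557) vel=(+2.737,-1.264) ωy=+70.10

Key-timestep trajectory:
   step    t(s)  obj.x    obj.z    obj.vx   obj.vz 
     81  0.2425   +0.129  +0.020  +0.682  -0.315
    162  0.4850   +0.377  -0.095  +1.364  -0.630
    243  0.7275   +0.790  -0.286  +2.046  -0.945


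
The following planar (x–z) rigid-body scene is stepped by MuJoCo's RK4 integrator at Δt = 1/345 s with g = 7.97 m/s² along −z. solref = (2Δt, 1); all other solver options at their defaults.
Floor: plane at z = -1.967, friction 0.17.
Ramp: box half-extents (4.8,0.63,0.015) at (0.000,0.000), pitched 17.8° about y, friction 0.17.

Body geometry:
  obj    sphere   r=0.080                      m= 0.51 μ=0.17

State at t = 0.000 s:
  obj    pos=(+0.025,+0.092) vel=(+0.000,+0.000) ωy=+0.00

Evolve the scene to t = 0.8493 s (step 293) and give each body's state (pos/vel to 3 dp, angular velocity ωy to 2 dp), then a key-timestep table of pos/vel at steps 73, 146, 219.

State at t = 0.8493 s:
  obj    pos=(+0.623,-0.100) vel=(+1.407,-0.452) ωy=+18.47

Key-timestep trajectory:
   step    t(s)  obj.x    obj.z    obj.vx   obj.vz 
     73  0.2116   +0.062  +0.080  +0.351  -0.113
    146  0.4232   +0.173  +0.044  +0.701  -0.225
    219  0.6348   +0.359  -0.015  +1.052  -0.338


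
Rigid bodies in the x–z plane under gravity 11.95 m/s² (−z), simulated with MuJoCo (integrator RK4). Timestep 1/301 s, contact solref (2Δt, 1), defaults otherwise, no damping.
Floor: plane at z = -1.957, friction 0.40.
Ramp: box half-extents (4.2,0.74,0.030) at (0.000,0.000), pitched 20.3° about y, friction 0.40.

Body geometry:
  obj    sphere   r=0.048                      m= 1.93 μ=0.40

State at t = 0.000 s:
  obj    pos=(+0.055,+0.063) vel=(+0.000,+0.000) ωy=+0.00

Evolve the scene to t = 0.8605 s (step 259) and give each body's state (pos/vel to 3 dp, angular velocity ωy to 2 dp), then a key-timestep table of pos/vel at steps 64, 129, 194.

State at t = 0.8605 s:
  obj    pos=(+1.083,-0.318) vel=(+2.390,-0.884) ωy=+53.08

Key-timestep trajectory:
   step    t(s)  obj.x    obj.z    obj.vx   obj.vz 
     64  0.2126   +0.118  +0.040  +0.591  -0.218
    129  0.4286   +0.310  -0.032  +1.190  -0.440
    194  0.6445   +0.632  -0.151  +1.790  -0.662


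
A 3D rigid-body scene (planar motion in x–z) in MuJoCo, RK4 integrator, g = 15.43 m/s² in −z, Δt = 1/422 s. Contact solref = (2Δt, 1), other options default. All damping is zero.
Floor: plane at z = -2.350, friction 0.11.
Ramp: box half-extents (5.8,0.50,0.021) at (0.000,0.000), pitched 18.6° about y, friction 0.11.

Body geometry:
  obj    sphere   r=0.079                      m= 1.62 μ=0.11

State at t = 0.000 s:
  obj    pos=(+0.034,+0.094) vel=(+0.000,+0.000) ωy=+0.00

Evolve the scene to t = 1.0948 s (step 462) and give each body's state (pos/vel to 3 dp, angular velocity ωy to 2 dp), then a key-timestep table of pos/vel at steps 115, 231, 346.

State at t = 1.0948 s:
  obj    pos=(+2.031,-0.578) vel=(+3.648,-1.228) ωy=+48.71

Key-timestep trajectory:
   step    t(s)  obj.x    obj.z    obj.vx   obj.vz 
    115  0.2725   +0.158  +0.052  +0.908  -0.306
    231  0.5474   +0.533  -0.074  +1.824  -0.614
    346  0.8199   +1.154  -0.283  +2.732  -0.919


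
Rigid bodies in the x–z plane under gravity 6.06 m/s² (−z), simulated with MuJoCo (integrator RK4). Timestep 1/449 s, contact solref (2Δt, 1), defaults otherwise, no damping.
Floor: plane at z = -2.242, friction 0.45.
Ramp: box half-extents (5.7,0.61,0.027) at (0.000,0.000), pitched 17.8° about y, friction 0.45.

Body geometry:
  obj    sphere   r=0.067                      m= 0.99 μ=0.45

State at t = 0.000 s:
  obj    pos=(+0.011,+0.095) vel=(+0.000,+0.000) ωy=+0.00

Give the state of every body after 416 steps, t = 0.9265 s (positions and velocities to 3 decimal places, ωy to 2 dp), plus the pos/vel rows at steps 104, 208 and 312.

State at t = 0.9265 s:
  obj    pos=(+0.552,-0.078) vel=(+1.167,-0.375) ωy=+18.30

Key-timestep trajectory:
   step    t(s)  obj.x    obj.z    obj.vx   obj.vz 
    104  0.2316   +0.045  +0.084  +0.292  -0.094
    208  0.4633   +0.146  +0.052  +0.584  -0.187
    312  0.6949   +0.315  -0.002  +0.875  -0.281


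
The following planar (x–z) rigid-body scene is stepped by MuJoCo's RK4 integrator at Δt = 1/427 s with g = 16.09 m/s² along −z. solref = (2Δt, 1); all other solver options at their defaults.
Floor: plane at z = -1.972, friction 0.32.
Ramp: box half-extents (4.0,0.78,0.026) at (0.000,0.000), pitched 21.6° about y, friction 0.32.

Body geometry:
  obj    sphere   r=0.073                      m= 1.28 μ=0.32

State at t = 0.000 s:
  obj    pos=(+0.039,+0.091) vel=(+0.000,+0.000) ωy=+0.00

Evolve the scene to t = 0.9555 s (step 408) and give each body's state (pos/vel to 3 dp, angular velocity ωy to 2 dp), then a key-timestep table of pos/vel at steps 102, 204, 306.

State at t = 0.9555 s:
  obj    pos=(+1.835,-0.620) vel=(+3.759,-1.488) ωy=+55.37

Key-timestep trajectory:
   step    t(s)  obj.x    obj.z    obj.vx   obj.vz 
    102  0.2389   +0.151  +0.047  +0.940  -0.372
    204  0.4778   +0.488  -0.087  +1.879  -0.744
    306  0.7166   +1.049  -0.309  +2.819  -1.116


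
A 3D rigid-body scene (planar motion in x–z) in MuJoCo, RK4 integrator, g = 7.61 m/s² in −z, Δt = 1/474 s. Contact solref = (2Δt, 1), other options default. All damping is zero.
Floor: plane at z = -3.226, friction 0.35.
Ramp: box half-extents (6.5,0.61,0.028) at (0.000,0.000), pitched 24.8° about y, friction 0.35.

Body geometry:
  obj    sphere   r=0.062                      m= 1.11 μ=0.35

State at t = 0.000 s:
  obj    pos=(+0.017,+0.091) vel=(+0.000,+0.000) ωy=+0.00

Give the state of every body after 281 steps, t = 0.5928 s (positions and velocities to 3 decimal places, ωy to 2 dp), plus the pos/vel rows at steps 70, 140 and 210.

State at t = 0.5928 s:
  obj    pos=(+0.381,-0.077) vel=(+1.227,-0.567) ωy=+21.80

Key-timestep trajectory:
   step    t(s)  obj.x    obj.z    obj.vx   obj.vz 
     70  0.1477   +0.040  +0.081  +0.306  -0.141
    140  0.2954   +0.107  +0.050  +0.611  -0.282
    210  0.4430   +0.220  -0.003  +0.917  -0.424


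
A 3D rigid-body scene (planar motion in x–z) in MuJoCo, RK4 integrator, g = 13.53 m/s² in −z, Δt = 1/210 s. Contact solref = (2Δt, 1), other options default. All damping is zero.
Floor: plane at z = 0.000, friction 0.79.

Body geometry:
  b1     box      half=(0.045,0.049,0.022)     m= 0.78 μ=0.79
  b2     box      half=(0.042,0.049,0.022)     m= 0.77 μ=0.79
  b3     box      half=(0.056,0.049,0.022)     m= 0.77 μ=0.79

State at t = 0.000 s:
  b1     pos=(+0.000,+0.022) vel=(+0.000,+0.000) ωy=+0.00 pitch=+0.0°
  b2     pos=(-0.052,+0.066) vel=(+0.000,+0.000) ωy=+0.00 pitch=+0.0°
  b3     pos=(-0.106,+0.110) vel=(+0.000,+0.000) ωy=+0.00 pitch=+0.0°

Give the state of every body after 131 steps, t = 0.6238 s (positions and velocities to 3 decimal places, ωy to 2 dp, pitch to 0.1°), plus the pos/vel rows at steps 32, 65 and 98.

State at t = 0.6238 s:
  b1     pos=(+0.000,+0.022) vel=(+0.000,+0.000) ωy=+0.00 pitch=+0.0°
  b2     pos=(-0.068,+0.047) vel=(+0.000,+0.000) ωy=+0.01 pitch=-59.4°
  b3     pos=(-0.138,+0.052) vel=(+0.000,+0.000) ωy=+0.01 pitch=-38.5°

Key-timestep trajectory:
   step    t(s)  b1.x    b1.z    b1.vx   b1.vz   b2.x    b2.z    b2.vx   b2.vz   b3.x    b3.z    b3.vx   b3.vz 
     32  0.1524   +0.000  +0.022  +0.001  +0.000   -0.069  +0.046  -0.006  +0.047   -0.138  +0.051  -0.008  +0.126
     65  0.3095   +0.000  +0.022  +0.000  +0.000   -0.068  +0.047  +0.001  +0.000   -0.138  +0.052  +0.000  +0.000
     98  0.4667   +0.000  +0.022  +0.000  +0.000   -0.068  +0.047  +0.000  +0.000   -0.138  +0.052  +0.000  +0.000


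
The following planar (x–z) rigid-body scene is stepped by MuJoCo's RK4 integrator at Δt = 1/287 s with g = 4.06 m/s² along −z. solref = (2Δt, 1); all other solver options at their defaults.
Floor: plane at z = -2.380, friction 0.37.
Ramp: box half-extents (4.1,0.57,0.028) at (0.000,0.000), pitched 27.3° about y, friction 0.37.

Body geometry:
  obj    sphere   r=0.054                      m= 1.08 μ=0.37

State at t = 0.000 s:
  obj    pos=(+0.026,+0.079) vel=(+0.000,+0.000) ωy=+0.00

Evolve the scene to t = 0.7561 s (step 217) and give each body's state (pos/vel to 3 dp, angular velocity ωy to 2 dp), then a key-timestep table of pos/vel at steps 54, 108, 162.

State at t = 0.7561 s:
  obj    pos=(+0.364,-0.096) vel=(+0.894,-0.461) ωy=+18.62

Key-timestep trajectory:
   step    t(s)  obj.x    obj.z    obj.vx   obj.vz 
     54  0.1882   +0.047  +0.068  +0.222  -0.115
    108  0.3763   +0.110  +0.036  +0.445  -0.230
    162  0.5645   +0.214  -0.018  +0.667  -0.344


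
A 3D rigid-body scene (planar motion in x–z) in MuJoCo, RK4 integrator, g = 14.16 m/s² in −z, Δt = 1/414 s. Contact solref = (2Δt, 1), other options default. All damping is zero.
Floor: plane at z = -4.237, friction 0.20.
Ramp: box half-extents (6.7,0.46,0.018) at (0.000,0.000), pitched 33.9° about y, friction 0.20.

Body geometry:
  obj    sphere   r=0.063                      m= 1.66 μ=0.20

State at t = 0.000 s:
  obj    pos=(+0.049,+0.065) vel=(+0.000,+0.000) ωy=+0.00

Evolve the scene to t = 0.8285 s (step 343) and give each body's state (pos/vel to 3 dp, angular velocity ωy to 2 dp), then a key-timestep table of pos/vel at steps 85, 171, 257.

State at t = 0.8285 s:
  obj    pos=(+1.656,-1.015) vel=(+3.880,-2.607) ωy=+74.17

Key-timestep trajectory:
   step    t(s)  obj.x    obj.z    obj.vx   obj.vz 
     85  0.2053   +0.148  -0.002  +0.962  -0.646
    171  0.4130   +0.448  -0.204  +1.934  -1.300
    257  0.6208   +0.951  -0.542  +2.907  -1.953


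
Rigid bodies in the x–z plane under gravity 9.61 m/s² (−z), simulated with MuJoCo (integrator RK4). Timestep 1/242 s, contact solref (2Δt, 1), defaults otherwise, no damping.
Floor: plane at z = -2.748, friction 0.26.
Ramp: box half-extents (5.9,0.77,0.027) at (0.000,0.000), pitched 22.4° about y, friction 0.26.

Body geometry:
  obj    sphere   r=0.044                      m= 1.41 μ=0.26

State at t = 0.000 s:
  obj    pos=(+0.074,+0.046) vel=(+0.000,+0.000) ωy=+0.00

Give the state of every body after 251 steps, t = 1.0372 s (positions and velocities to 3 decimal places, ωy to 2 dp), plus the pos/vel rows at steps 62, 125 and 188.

State at t = 1.0372 s:
  obj    pos=(+1.375,-0.490) vel=(+2.508,-1.034) ωy=+61.65

Key-timestep trajectory:
   step    t(s)  obj.x    obj.z    obj.vx   obj.vz 
     62  0.2562   +0.153  +0.014  +0.620  -0.255
    125  0.5165   +0.397  -0.087  +1.249  -0.515
    188  0.7769   +0.804  -0.255  +1.879  -0.774


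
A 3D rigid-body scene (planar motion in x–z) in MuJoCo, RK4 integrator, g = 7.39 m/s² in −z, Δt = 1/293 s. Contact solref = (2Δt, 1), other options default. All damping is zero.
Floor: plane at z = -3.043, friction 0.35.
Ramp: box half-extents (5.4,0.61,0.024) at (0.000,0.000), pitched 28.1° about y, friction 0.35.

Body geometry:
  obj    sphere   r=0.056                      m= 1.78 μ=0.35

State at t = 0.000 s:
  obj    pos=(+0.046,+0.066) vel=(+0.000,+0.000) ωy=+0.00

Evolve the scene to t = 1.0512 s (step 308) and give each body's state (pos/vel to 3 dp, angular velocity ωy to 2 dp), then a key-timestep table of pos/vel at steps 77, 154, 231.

State at t = 1.0512 s:
  obj    pos=(+1.258,-0.581) vel=(+2.306,-1.231) ωy=+46.67

Key-timestep trajectory:
   step    t(s)  obj.x    obj.z    obj.vx   obj.vz 
     77  0.2628   +0.122  +0.026  +0.576  -0.308
    154  0.5256   +0.349  -0.096  +1.153  -0.616
    231  0.7884   +0.728  -0.298  +1.729  -0.923


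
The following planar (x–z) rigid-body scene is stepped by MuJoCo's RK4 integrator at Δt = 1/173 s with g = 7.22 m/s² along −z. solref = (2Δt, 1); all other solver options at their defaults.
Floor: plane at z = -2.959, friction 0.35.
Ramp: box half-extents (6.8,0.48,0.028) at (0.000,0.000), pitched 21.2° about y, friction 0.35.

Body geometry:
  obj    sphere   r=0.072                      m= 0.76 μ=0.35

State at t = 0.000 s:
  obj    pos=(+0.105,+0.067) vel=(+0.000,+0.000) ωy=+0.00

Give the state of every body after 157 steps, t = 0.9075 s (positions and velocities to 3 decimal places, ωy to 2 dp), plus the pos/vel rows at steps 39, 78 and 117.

State at t = 0.9075 s:
  obj    pos=(+0.821,-0.211) vel=(+1.578,-0.612) ωy=+23.50

Key-timestep trajectory:
   step    t(s)  obj.x    obj.z    obj.vx   obj.vz 
     39  0.2254   +0.149  +0.049  +0.392  -0.152
     78  0.4509   +0.282  -0.002  +0.784  -0.304
    117  0.6763   +0.503  -0.088  +1.176  -0.456


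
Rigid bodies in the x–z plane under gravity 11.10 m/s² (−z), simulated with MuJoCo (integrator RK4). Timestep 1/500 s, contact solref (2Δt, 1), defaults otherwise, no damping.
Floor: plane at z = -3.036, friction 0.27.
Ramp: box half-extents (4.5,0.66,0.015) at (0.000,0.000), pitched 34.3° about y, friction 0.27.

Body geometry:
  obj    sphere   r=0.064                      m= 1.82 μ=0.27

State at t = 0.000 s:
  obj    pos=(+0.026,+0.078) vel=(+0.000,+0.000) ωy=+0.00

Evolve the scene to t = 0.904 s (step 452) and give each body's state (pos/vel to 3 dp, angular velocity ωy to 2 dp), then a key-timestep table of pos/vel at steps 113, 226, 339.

State at t = 0.904 s:
  obj    pos=(+1.534,-0.951) vel=(+3.337,-2.276) ωy=+63.10

Key-timestep trajectory:
   step    t(s)  obj.x    obj.z    obj.vx   obj.vz 
    113  0.2260   +0.120  +0.014  +0.834  -0.569
    226  0.4520   +0.403  -0.179  +1.668  -1.138
    339  0.6780   +0.874  -0.501  +2.503  -1.707


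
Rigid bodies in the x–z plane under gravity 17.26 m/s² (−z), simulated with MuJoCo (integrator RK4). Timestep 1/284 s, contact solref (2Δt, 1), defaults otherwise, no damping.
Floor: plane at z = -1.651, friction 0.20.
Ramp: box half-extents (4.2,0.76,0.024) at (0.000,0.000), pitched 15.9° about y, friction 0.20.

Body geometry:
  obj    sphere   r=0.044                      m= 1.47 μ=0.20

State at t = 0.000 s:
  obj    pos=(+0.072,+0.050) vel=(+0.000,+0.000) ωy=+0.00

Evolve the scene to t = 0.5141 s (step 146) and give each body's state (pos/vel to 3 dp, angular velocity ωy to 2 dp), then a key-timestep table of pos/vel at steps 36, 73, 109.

State at t = 0.5141 s:
  obj    pos=(+0.501,-0.072) vel=(+1.670,-0.476) ωy=+39.45

Key-timestep trajectory:
   step    t(s)  obj.x    obj.z    obj.vx   obj.vz 
     36  0.1268   +0.098  +0.043  +0.412  -0.117
     73  0.2570   +0.179  +0.020  +0.835  -0.238
    109  0.3838   +0.311  -0.018  +1.247  -0.355


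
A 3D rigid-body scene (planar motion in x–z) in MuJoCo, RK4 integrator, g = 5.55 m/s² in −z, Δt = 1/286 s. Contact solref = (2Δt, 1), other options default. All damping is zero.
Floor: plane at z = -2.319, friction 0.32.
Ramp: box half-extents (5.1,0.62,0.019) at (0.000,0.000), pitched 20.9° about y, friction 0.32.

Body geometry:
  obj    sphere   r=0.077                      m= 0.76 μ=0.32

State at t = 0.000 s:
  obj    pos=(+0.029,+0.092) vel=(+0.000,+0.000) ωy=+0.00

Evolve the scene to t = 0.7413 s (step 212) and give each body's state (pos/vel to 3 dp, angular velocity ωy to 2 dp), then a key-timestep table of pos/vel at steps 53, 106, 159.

State at t = 0.7413 s:
  obj    pos=(+0.392,-0.047) vel=(+0.979,-0.374) ωy=+13.61

Key-timestep trajectory:
   step    t(s)  obj.x    obj.z    obj.vx   obj.vz 
     53  0.1853   +0.052  +0.083  +0.245  -0.094
    106  0.3706   +0.120  +0.057  +0.490  -0.187
    159  0.5559   +0.233  +0.014  +0.735  -0.280


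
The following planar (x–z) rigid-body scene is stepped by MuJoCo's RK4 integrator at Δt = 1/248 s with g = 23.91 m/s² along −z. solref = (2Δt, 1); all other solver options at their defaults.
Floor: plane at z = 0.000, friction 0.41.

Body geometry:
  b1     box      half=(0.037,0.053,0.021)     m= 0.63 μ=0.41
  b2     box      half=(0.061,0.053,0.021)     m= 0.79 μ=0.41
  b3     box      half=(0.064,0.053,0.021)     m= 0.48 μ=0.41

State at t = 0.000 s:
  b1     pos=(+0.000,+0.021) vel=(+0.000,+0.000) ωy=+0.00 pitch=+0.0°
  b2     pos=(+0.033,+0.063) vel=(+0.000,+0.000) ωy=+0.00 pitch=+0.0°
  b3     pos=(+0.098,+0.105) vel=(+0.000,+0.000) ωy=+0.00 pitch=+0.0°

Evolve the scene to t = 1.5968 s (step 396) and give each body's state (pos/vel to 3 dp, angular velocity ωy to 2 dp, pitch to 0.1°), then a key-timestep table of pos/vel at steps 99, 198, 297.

State at t = 1.5968 s:
  b1     pos=(-0.002,+0.021) vel=(-0.001,+0.000) ωy=+0.00 pitch=+0.0°
  b2     pos=(+0.054,+0.054) vel=(+0.001,-0.001) ωy=-0.03 pitch=+37.5°
  b3     pos=(+0.129,+0.053) vel=(+0.001,+0.000) ωy=-0.01 pitch=+34.3°

Key-timestep trajectory:
   step    t(s)  b1.x    b1.z    b1.vx   b1.vz   b2.x    b2.z    b2.vx   b2.vz   b3.x    b3.z    b3.vx   b3.vz 
     99  0.3992   -0.001  +0.021  -0.001  +0.000   +0.053  +0.056  +0.001  -0.003   +0.128  +0.054  +0.002  +0.000
    198  0.7984   -0.001  +0.021  -0.001  +0.000   +0.054  +0.055  +0.000  -0.001   +0.129  +0.054  +0.000  +0.000
    297  1.1976   -0.002  +0.021  -0.001  +0.000   +0.054  +0.054  +0.001  -0.001   +0.129  +0.054  +0.001  +0.000


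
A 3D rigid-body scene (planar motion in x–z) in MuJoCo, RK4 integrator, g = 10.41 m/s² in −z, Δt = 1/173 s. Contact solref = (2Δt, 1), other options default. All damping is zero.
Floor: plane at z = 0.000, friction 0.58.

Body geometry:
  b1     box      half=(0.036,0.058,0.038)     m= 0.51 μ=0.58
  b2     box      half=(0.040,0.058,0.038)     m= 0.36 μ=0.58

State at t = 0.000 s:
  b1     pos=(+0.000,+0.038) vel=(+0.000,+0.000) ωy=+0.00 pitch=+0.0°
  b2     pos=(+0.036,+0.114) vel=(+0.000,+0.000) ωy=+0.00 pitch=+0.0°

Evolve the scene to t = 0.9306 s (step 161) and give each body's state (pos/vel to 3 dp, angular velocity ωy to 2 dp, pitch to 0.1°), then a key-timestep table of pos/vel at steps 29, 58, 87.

State at t = 0.9306 s:
  b1     pos=(+0.000,+0.038) vel=(+0.000,+0.000) ωy=+0.00 pitch=+0.0°
  b2     pos=(+0.083,+0.040) vel=(+0.000,+0.000) ωy=+0.00 pitch=+90.0°

Key-timestep trajectory:
   step    t(s)  b1.x    b1.z    b1.vx   b1.vz   b2.x    b2.z    b2.vx   b2.vz 
     29  0.1676   +0.000  +0.038  +0.000  +0.000   +0.036  +0.114  +0.006  +0.000
     58  0.3353   +0.000  +0.038  +0.000  +0.000   +0.040  +0.114  +0.052  -0.006
     87  0.5029   +0.000  +0.038  +0.000  +0.000   +0.066  +0.099  +0.275  -0.362


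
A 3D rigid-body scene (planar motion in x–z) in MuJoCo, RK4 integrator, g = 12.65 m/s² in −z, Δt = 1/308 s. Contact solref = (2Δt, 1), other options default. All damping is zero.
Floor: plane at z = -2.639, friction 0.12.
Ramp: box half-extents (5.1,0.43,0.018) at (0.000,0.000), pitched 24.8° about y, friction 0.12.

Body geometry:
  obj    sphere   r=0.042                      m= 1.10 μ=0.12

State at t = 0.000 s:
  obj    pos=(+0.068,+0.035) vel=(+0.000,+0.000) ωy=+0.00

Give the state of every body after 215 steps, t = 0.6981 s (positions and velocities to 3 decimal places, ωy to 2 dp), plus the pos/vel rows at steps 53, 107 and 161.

State at t = 0.6981 s:
  obj    pos=(+0.937,-0.367) vel=(+2.489,-1.149) ωy=+57.25

Key-timestep trajectory:
   step    t(s)  obj.x    obj.z    obj.vx   obj.vz 
     53  0.1721   +0.121  +0.010  +0.611  -0.292
    107  0.3474   +0.283  -0.065  +1.239  -0.572
    161  0.5227   +0.555  -0.190  +1.860  -0.875


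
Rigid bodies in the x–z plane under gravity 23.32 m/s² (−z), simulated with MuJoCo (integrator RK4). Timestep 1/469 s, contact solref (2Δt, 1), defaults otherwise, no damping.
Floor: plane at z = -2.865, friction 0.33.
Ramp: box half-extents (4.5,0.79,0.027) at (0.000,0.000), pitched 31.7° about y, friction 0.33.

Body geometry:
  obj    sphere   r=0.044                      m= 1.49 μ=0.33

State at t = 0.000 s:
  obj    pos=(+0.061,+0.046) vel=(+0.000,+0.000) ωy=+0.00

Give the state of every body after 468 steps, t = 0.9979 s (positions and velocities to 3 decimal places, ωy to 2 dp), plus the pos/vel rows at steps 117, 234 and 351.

State at t = 0.9979 s:
  obj    pos=(+3.769,-2.244) vel=(+7.431,-4.590) ωy=+198.49

Key-timestep trajectory:
   step    t(s)  obj.x    obj.z    obj.vx   obj.vz 
    117  0.2495   +0.293  -0.097  +1.858  -1.147
    234  0.4989   +0.988  -0.527  +3.716  -2.295
    351  0.7484   +2.147  -1.242  +5.573  -3.442


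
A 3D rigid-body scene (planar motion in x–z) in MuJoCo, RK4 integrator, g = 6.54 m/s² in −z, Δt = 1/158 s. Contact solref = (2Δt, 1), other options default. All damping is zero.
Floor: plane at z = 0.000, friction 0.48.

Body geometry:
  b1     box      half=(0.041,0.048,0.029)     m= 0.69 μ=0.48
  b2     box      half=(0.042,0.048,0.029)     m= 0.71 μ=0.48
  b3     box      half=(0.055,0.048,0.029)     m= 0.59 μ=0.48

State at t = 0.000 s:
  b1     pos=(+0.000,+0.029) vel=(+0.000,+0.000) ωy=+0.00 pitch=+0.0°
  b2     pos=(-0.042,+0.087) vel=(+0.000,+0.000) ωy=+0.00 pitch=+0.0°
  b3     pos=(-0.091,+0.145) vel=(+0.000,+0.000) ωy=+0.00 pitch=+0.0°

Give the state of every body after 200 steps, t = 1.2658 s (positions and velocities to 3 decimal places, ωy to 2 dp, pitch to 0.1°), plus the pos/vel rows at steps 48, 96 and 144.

State at t = 1.2658 s:
  b1     pos=(+0.000,+0.029) vel=(+0.000,+0.000) ωy=+0.00 pitch=+0.0°
  b2     pos=(-0.082,+0.042) vel=(+0.000,+0.000) ωy=+0.00 pitch=-90.0°
  b3     pos=(-0.188,+0.055) vel=(+0.000,+0.000) ωy=+0.00 pitch=-90.0°

Key-timestep trajectory:
   step    t(s)  b1.x    b1.z    b1.vx   b1.vz   b2.x    b2.z    b2.vx   b2.vz   b3.x    b3.z    b3.vx   b3.vz 
     48  0.3038   +0.000  +0.029  +0.000  +0.000   -0.079  +0.043  -0.347  -0.394   -0.162  +0.061  -0.228  +0.039
     96  0.6076   +0.000  +0.029  +0.000  +0.000   -0.080  +0.043  -0.007  +0.010   -0.206  +0.061  +0.018  -0.004
    144  0.9114   +0.000  +0.029  +0.000  +0.000   -0.082  +0.042  +0.000  +0.000   -0.186  +0.056  -0.104  -0.052


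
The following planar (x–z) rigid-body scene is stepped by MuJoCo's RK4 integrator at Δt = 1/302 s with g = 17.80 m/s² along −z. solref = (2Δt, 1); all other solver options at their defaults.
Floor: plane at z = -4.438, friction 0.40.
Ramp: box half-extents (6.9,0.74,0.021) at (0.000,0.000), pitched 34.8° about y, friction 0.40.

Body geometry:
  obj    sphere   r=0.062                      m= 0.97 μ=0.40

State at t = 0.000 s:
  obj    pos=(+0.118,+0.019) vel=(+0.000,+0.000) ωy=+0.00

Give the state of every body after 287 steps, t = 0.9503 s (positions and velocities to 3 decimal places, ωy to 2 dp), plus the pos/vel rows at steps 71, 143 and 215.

State at t = 0.9503 s:
  obj    pos=(+2.809,-1.851) vel=(+5.663,-3.936) ωy=+111.21

Key-timestep trajectory:
   step    t(s)  obj.x    obj.z    obj.vx   obj.vz 
     71  0.2351   +0.283  -0.095  +1.401  -0.974
    143  0.4735   +0.786  -0.445  +2.822  -1.961
    215  0.7119   +1.628  -1.031  +4.242  -2.948
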